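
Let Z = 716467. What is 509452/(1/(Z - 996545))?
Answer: -142686297256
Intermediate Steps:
509452/(1/(Z - 996545)) = 509452/(1/(716467 - 996545)) = 509452/(1/(-280078)) = 509452/(-1/280078) = 509452*(-280078) = -142686297256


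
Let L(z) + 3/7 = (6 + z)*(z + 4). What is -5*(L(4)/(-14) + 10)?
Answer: -2115/98 ≈ -21.582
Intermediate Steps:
L(z) = -3/7 + (4 + z)*(6 + z) (L(z) = -3/7 + (6 + z)*(z + 4) = -3/7 + (6 + z)*(4 + z) = -3/7 + (4 + z)*(6 + z))
-5*(L(4)/(-14) + 10) = -5*((165/7 + 4**2 + 10*4)/(-14) + 10) = -5*((165/7 + 16 + 40)*(-1/14) + 10) = -5*((557/7)*(-1/14) + 10) = -5*(-557/98 + 10) = -5*423/98 = -2115/98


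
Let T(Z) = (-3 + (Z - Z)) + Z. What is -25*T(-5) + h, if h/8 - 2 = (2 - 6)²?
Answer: 344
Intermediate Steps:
T(Z) = -3 + Z (T(Z) = (-3 + 0) + Z = -3 + Z)
h = 144 (h = 16 + 8*(2 - 6)² = 16 + 8*(-4)² = 16 + 8*16 = 16 + 128 = 144)
-25*T(-5) + h = -25*(-3 - 5) + 144 = -25*(-8) + 144 = 200 + 144 = 344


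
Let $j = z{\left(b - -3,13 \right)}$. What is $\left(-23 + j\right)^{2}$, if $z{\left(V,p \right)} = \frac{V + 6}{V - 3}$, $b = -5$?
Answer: $\frac{14161}{25} \approx 566.44$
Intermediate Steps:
$z{\left(V,p \right)} = \frac{6 + V}{-3 + V}$
$j = - \frac{4}{5}$ ($j = \frac{6 - 2}{-3 - 2} = \frac{1}{-5} \cdot 4 = \left(- \frac{1}{5}\right) 4 = - \frac{4}{5} \approx -0.8$)
$\left(-23 + j\right)^{2} = \left(-23 - \frac{4}{5}\right)^{2} = \left(- \frac{119}{5}\right)^{2} = \frac{14161}{25}$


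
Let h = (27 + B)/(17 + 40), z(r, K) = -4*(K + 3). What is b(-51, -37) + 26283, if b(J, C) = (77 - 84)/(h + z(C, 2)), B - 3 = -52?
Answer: 4363035/166 ≈ 26283.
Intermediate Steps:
B = -49 (B = 3 - 52 = -49)
z(r, K) = -12 - 4*K (z(r, K) = -4*(3 + K) = -12 - 4*K)
h = -22/57 (h = (27 - 49)/(17 + 40) = -22/57 ≈ -0.38596)
b(J, C) = 57/166 (b(J, C) = (77 - 84)/(-22/57 + (-12 - 4*2)) = -7/(-22/57 + (-12 - 8)) = -7/(-22/57 - 20) = -7/(-1162/57) = -7*(-57/1162) = 57/166)
b(-51, -37) + 26283 = 57/166 + 26283 = 4363035/166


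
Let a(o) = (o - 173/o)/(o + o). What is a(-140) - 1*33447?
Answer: -1311102973/39200 ≈ -33447.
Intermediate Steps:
a(o) = (o - 173/o)/(2*o) (a(o) = (o - 173/o)/((2*o)) = (o - 173/o)*(1/(2*o)) = (o - 173/o)/(2*o))
a(-140) - 1*33447 = (½)*(-173 + (-140)²)/(-140)² - 1*33447 = (½)*(1/19600)*(-173 + 19600) - 33447 = (½)*(1/19600)*19427 - 33447 = 19427/39200 - 33447 = -1311102973/39200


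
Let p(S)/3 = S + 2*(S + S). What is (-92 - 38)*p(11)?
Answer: -21450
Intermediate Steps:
p(S) = 15*S (p(S) = 3*(S + 2*(S + S)) = 3*(S + 2*(2*S)) = 3*(S + 4*S) = 3*(5*S) = 15*S)
(-92 - 38)*p(11) = (-92 - 38)*(15*11) = -130*165 = -21450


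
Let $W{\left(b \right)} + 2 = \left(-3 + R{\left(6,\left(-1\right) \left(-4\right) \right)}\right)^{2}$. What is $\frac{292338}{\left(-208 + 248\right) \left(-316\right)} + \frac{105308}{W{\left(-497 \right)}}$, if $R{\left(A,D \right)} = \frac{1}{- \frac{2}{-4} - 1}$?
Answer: $\frac{662184673}{145360} \approx 4555.5$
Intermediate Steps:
$R{\left(A,D \right)} = -2$ ($R{\left(A,D \right)} = \frac{1}{\left(-2\right) \left(- \frac{1}{4}\right) - 1} = \frac{1}{\frac{1}{2} - 1} = \frac{1}{- \frac{1}{2}} = -2$)
$W{\left(b \right)} = 23$ ($W{\left(b \right)} = -2 + \left(-3 - 2\right)^{2} = -2 + \left(-5\right)^{2} = -2 + 25 = 23$)
$\frac{292338}{\left(-208 + 248\right) \left(-316\right)} + \frac{105308}{W{\left(-497 \right)}} = \frac{292338}{\left(-208 + 248\right) \left(-316\right)} + \frac{105308}{23} = \frac{292338}{40 \left(-316\right)} + 105308 \cdot \frac{1}{23} = \frac{292338}{-12640} + \frac{105308}{23} = 292338 \left(- \frac{1}{12640}\right) + \frac{105308}{23} = - \frac{146169}{6320} + \frac{105308}{23} = \frac{662184673}{145360}$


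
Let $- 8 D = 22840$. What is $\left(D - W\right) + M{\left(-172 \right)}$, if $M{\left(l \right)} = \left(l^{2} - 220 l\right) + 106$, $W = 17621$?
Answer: $47054$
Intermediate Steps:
$D = -2855$ ($D = \left(- \frac{1}{8}\right) 22840 = -2855$)
$M{\left(l \right)} = 106 + l^{2} - 220 l$
$\left(D - W\right) + M{\left(-172 \right)} = \left(-2855 - 17621\right) + \left(106 + \left(-172\right)^{2} - -37840\right) = \left(-2855 - 17621\right) + \left(106 + 29584 + 37840\right) = -20476 + 67530 = 47054$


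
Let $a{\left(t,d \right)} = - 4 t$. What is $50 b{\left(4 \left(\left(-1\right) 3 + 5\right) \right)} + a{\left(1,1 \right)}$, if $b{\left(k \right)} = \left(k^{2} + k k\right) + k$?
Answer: $6796$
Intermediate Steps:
$b{\left(k \right)} = k + 2 k^{2}$ ($b{\left(k \right)} = \left(k^{2} + k^{2}\right) + k = 2 k^{2} + k = k + 2 k^{2}$)
$50 b{\left(4 \left(\left(-1\right) 3 + 5\right) \right)} + a{\left(1,1 \right)} = 50 \cdot 4 \left(\left(-1\right) 3 + 5\right) \left(1 + 2 \cdot 4 \left(\left(-1\right) 3 + 5\right)\right) - 4 = 50 \cdot 4 \left(-3 + 5\right) \left(1 + 2 \cdot 4 \left(-3 + 5\right)\right) - 4 = 50 \cdot 4 \cdot 2 \left(1 + 2 \cdot 4 \cdot 2\right) - 4 = 50 \cdot 8 \left(1 + 2 \cdot 8\right) - 4 = 50 \cdot 8 \left(1 + 16\right) - 4 = 50 \cdot 8 \cdot 17 - 4 = 50 \cdot 136 - 4 = 6800 - 4 = 6796$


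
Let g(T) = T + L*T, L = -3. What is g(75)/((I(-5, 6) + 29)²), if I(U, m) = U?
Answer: -25/96 ≈ -0.26042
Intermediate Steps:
g(T) = -2*T (g(T) = T - 3*T = -2*T)
g(75)/((I(-5, 6) + 29)²) = (-2*75)/((-5 + 29)²) = -150/(24²) = -150/576 = -150*1/576 = -25/96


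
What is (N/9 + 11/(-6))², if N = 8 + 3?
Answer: 121/324 ≈ 0.37346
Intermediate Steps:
N = 11
(N/9 + 11/(-6))² = (11/9 + 11/(-6))² = (11*(⅑) + 11*(-⅙))² = (11/9 - 11/6)² = (-11/18)² = 121/324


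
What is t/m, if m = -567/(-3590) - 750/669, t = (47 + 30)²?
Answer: -4746579530/771059 ≈ -6155.9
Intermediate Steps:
t = 5929 (t = 77² = 5929)
m = -771059/800570 (m = -567*(-1/3590) - 750*1/669 = 567/3590 - 250/223 = -771059/800570 ≈ -0.96314)
t/m = 5929/(-771059/800570) = 5929*(-800570/771059) = -4746579530/771059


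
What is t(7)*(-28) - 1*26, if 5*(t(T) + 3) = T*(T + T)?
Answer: -2454/5 ≈ -490.80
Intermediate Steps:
t(T) = -3 + 2*T**2/5 (t(T) = -3 + (T*(T + T))/5 = -3 + (T*(2*T))/5 = -3 + (2*T**2)/5 = -3 + 2*T**2/5)
t(7)*(-28) - 1*26 = (-3 + (2/5)*7**2)*(-28) - 1*26 = (-3 + (2/5)*49)*(-28) - 26 = (-3 + 98/5)*(-28) - 26 = (83/5)*(-28) - 26 = -2324/5 - 26 = -2454/5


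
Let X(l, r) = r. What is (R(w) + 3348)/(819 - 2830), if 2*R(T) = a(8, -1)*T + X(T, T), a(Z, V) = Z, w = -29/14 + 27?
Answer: -96885/56308 ≈ -1.7206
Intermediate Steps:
w = 349/14 (w = -29*1/14 + 27 = -29/14 + 27 = 349/14 ≈ 24.929)
R(T) = 9*T/2 (R(T) = (8*T + T)/2 = (9*T)/2 = 9*T/2)
(R(w) + 3348)/(819 - 2830) = ((9/2)*(349/14) + 3348)/(819 - 2830) = (3141/28 + 3348)/(-2011) = (96885/28)*(-1/2011) = -96885/56308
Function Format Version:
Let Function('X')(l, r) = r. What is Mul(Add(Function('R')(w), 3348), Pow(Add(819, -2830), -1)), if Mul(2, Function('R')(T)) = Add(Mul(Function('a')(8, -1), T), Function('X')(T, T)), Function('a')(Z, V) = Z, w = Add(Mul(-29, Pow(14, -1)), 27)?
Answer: Rational(-96885, 56308) ≈ -1.7206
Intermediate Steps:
w = Rational(349, 14) (w = Add(Mul(-29, Rational(1, 14)), 27) = Add(Rational(-29, 14), 27) = Rational(349, 14) ≈ 24.929)
Function('R')(T) = Mul(Rational(9, 2), T) (Function('R')(T) = Mul(Rational(1, 2), Add(Mul(8, T), T)) = Mul(Rational(1, 2), Mul(9, T)) = Mul(Rational(9, 2), T))
Mul(Add(Function('R')(w), 3348), Pow(Add(819, -2830), -1)) = Mul(Add(Mul(Rational(9, 2), Rational(349, 14)), 3348), Pow(Add(819, -2830), -1)) = Mul(Add(Rational(3141, 28), 3348), Pow(-2011, -1)) = Mul(Rational(96885, 28), Rational(-1, 2011)) = Rational(-96885, 56308)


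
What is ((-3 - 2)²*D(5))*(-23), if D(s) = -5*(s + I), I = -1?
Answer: 11500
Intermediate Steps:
D(s) = 5 - 5*s (D(s) = -5*(s - 1) = -5*(-1 + s) = 5 - 5*s)
((-3 - 2)²*D(5))*(-23) = ((-3 - 2)²*(5 - 5*5))*(-23) = ((-5)²*(5 - 25))*(-23) = (25*(-20))*(-23) = -500*(-23) = 11500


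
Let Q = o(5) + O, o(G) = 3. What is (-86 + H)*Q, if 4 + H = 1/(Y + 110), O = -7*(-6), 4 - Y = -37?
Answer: -611505/151 ≈ -4049.7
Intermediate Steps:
Y = 41 (Y = 4 - 1*(-37) = 4 + 37 = 41)
O = 42
H = -603/151 (H = -4 + 1/(41 + 110) = -4 + 1/151 = -603/151 ≈ -3.9934)
Q = 45 (Q = 3 + 42 = 45)
(-86 + H)*Q = (-86 - 603/151)*45 = -13589/151*45 = -611505/151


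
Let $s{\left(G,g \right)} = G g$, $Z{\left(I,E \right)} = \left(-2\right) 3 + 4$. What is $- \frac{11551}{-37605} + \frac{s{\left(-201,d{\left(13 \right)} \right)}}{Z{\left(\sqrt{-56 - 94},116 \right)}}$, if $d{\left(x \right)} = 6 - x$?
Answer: $- \frac{52887133}{75210} \approx -703.19$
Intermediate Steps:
$Z{\left(I,E \right)} = -2$ ($Z{\left(I,E \right)} = -6 + 4 = -2$)
$- \frac{11551}{-37605} + \frac{s{\left(-201,d{\left(13 \right)} \right)}}{Z{\left(\sqrt{-56 - 94},116 \right)}} = - \frac{11551}{-37605} + \frac{\left(-201\right) \left(6 - 13\right)}{-2} = \left(-11551\right) \left(- \frac{1}{37605}\right) + - 201 \left(6 - 13\right) \left(- \frac{1}{2}\right) = \frac{11551}{37605} + \left(-201\right) \left(-7\right) \left(- \frac{1}{2}\right) = \frac{11551}{37605} + 1407 \left(- \frac{1}{2}\right) = \frac{11551}{37605} - \frac{1407}{2} = - \frac{52887133}{75210}$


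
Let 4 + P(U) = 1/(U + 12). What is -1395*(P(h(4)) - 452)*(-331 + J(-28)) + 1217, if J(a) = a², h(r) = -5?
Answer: 2016513104/7 ≈ 2.8807e+8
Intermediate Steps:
P(U) = -4 + 1/(12 + U) (P(U) = -4 + 1/(U + 12) = -4 + 1/(12 + U))
-1395*(P(h(4)) - 452)*(-331 + J(-28)) + 1217 = -1395*((-47 - 4*(-5))/(12 - 5) - 452)*(-331 + (-28)²) + 1217 = -1395*((-47 + 20)/7 - 452)*(-331 + 784) + 1217 = -1395*((⅐)*(-27) - 452)*453 + 1217 = -1395*(-27/7 - 452)*453 + 1217 = -(-4451445)*453/7 + 1217 = -1395*(-1445523/7) + 1217 = 2016504585/7 + 1217 = 2016513104/7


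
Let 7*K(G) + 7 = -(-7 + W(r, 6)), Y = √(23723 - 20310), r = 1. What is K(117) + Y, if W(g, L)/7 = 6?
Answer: -6 + √3413 ≈ 52.421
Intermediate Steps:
W(g, L) = 42 (W(g, L) = 7*6 = 42)
Y = √3413 ≈ 58.421
K(G) = -6 (K(G) = -1 + (-(-7 + 42))/7 = -1 + (-1*35)/7 = -1 + (⅐)*(-35) = -1 - 5 = -6)
K(117) + Y = -6 + √3413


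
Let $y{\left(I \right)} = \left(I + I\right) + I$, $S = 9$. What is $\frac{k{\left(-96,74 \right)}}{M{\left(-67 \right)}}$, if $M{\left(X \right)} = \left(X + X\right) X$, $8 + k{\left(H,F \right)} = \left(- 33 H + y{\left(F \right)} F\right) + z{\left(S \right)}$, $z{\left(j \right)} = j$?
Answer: $\frac{19597}{8978} \approx 2.1828$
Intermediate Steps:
$y{\left(I \right)} = 3 I$ ($y{\left(I \right)} = 2 I + I = 3 I$)
$k{\left(H,F \right)} = 1 - 33 H + 3 F^{2}$ ($k{\left(H,F \right)} = -8 + \left(\left(- 33 H + 3 F F\right) + 9\right) = -8 + \left(\left(- 33 H + 3 F^{2}\right) + 9\right) = -8 + \left(9 - 33 H + 3 F^{2}\right) = 1 - 33 H + 3 F^{2}$)
$M{\left(X \right)} = 2 X^{2}$ ($M{\left(X \right)} = 2 X X = 2 X^{2}$)
$\frac{k{\left(-96,74 \right)}}{M{\left(-67 \right)}} = \frac{1 - -3168 + 3 \cdot 74^{2}}{2 \left(-67\right)^{2}} = \frac{1 + 3168 + 3 \cdot 5476}{2 \cdot 4489} = \frac{1 + 3168 + 16428}{8978} = 19597 \cdot \frac{1}{8978} = \frac{19597}{8978}$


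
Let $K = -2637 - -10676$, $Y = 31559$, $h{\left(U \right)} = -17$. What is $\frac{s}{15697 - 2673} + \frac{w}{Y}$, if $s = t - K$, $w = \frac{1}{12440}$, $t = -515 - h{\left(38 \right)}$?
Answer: $- \frac{38086075267}{58103906080} \approx -0.65548$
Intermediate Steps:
$t = -498$ ($t = -515 - -17 = -515 + 17 = -498$)
$K = 8039$ ($K = -2637 + 10676 = 8039$)
$w = \frac{1}{12440} \approx 8.0386 \cdot 10^{-5}$
$s = -8537$ ($s = -498 - 8039 = -8537$)
$\frac{s}{15697 - 2673} + \frac{w}{Y} = - \frac{8537}{15697 - 2673} + \frac{1}{12440 \cdot 31559} = - \frac{8537}{13024} + \frac{1}{12440} \cdot \frac{1}{31559} = \left(-8537\right) \frac{1}{13024} + \frac{1}{392593960} = - \frac{8537}{13024} + \frac{1}{392593960} = - \frac{38086075267}{58103906080}$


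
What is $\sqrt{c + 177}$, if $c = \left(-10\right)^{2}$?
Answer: $\sqrt{277} \approx 16.643$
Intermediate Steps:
$c = 100$
$\sqrt{c + 177} = \sqrt{100 + 177} = \sqrt{277}$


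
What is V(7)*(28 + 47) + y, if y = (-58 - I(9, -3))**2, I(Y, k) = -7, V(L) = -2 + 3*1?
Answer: 2676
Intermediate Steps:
V(L) = 1 (V(L) = -2 + 3 = 1)
y = 2601 (y = (-58 - 1*(-7))**2 = (-58 + 7)**2 = (-51)**2 = 2601)
V(7)*(28 + 47) + y = 1*(28 + 47) + 2601 = 1*75 + 2601 = 75 + 2601 = 2676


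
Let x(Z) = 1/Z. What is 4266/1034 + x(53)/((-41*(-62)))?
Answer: 287371075/69653342 ≈ 4.1257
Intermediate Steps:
4266/1034 + x(53)/((-41*(-62))) = 4266/1034 + 1/(53*((-41*(-62)))) = 4266*(1/1034) + (1/53)/2542 = 2133/517 + (1/53)*(1/2542) = 2133/517 + 1/134726 = 287371075/69653342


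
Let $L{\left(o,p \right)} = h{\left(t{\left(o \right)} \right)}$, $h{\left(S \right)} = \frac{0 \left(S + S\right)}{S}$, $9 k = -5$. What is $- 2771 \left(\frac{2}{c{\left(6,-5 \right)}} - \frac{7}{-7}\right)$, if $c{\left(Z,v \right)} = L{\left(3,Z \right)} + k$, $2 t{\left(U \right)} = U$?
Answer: $\frac{36023}{5} \approx 7204.6$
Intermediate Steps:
$k = - \frac{5}{9}$ ($k = \frac{1}{9} \left(-5\right) = - \frac{5}{9} \approx -0.55556$)
$t{\left(U \right)} = \frac{U}{2}$
$h{\left(S \right)} = 0$ ($h{\left(S \right)} = \frac{0 \cdot 2 S}{S} = \frac{0}{S} = 0$)
$L{\left(o,p \right)} = 0$
$c{\left(Z,v \right)} = - \frac{5}{9}$ ($c{\left(Z,v \right)} = 0 - \frac{5}{9} = - \frac{5}{9}$)
$- 2771 \left(\frac{2}{c{\left(6,-5 \right)}} - \frac{7}{-7}\right) = - 2771 \left(\frac{2}{- \frac{5}{9}} - \frac{7}{-7}\right) = - 2771 \left(2 \left(- \frac{9}{5}\right) - -1\right) = - 2771 \left(- \frac{18}{5} + 1\right) = \left(-2771\right) \left(- \frac{13}{5}\right) = \frac{36023}{5}$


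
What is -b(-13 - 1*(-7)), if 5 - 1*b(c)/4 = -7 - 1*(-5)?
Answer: -28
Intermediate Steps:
b(c) = 28 (b(c) = 20 - 4*(-7 - 1*(-5)) = 20 - 4*(-7 + 5) = 20 - 4*(-2) = 20 + 8 = 28)
-b(-13 - 1*(-7)) = -1*28 = -28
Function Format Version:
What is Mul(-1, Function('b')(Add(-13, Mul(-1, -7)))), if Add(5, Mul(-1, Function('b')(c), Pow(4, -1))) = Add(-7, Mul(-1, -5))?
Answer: -28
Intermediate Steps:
Function('b')(c) = 28 (Function('b')(c) = Add(20, Mul(-4, Add(-7, Mul(-1, -5)))) = Add(20, Mul(-4, Add(-7, 5))) = Add(20, Mul(-4, -2)) = Add(20, 8) = 28)
Mul(-1, Function('b')(Add(-13, Mul(-1, -7)))) = Mul(-1, 28) = -28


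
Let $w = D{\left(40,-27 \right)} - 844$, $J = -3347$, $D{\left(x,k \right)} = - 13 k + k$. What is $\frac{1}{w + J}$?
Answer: $- \frac{1}{3867} \approx -0.0002586$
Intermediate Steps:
$D{\left(x,k \right)} = - 12 k$
$w = -520$ ($w = \left(-12\right) \left(-27\right) - 844 = 324 - 844 = -520$)
$\frac{1}{w + J} = \frac{1}{-520 - 3347} = \frac{1}{-3867} = - \frac{1}{3867}$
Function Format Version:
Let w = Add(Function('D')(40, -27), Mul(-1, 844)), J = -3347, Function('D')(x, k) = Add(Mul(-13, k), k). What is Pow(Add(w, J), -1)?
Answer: Rational(-1, 3867) ≈ -0.00025860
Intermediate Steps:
Function('D')(x, k) = Mul(-12, k)
w = -520 (w = Add(Mul(-12, -27), Mul(-1, 844)) = Add(324, -844) = -520)
Pow(Add(w, J), -1) = Pow(Add(-520, -3347), -1) = Pow(-3867, -1) = Rational(-1, 3867)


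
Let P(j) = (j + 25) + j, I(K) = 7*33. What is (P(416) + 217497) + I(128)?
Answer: 218585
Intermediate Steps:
I(K) = 231
P(j) = 25 + 2*j (P(j) = (25 + j) + j = 25 + 2*j)
(P(416) + 217497) + I(128) = ((25 + 2*416) + 217497) + 231 = ((25 + 832) + 217497) + 231 = (857 + 217497) + 231 = 218354 + 231 = 218585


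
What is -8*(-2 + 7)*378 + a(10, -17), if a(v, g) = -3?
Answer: -15123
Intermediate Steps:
-8*(-2 + 7)*378 + a(10, -17) = -8*(-2 + 7)*378 - 3 = -8*5*378 - 3 = -40*378 - 3 = -15120 - 3 = -15123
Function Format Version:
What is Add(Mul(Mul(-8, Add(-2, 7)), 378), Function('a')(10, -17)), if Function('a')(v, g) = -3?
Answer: -15123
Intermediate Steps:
Add(Mul(Mul(-8, Add(-2, 7)), 378), Function('a')(10, -17)) = Add(Mul(Mul(-8, Add(-2, 7)), 378), -3) = Add(Mul(Mul(-8, 5), 378), -3) = Add(Mul(-40, 378), -3) = Add(-15120, -3) = -15123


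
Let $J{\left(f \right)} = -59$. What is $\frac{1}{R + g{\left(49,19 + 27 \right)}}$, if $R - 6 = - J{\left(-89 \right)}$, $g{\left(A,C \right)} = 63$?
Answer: $\frac{1}{128} \approx 0.0078125$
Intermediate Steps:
$R = 65$ ($R = 6 - -59 = 6 + 59 = 65$)
$\frac{1}{R + g{\left(49,19 + 27 \right)}} = \frac{1}{65 + 63} = \frac{1}{128}$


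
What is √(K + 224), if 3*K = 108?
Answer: 2*√65 ≈ 16.125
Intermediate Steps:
K = 36 (K = (⅓)*108 = 36)
√(K + 224) = √(36 + 224) = √260 = 2*√65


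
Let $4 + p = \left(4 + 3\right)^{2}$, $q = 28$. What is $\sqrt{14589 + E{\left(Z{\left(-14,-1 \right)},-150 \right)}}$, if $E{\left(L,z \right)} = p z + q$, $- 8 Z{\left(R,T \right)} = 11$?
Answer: $\sqrt{7867} \approx 88.696$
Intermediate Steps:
$Z{\left(R,T \right)} = - \frac{11}{8}$ ($Z{\left(R,T \right)} = \left(- \frac{1}{8}\right) 11 = - \frac{11}{8}$)
$p = 45$ ($p = -4 + \left(4 + 3\right)^{2} = -4 + 7^{2} = -4 + 49 = 45$)
$E{\left(L,z \right)} = 28 + 45 z$ ($E{\left(L,z \right)} = 45 z + 28 = 28 + 45 z$)
$\sqrt{14589 + E{\left(Z{\left(-14,-1 \right)},-150 \right)}} = \sqrt{14589 + \left(28 + 45 \left(-150\right)\right)} = \sqrt{14589 + \left(28 - 6750\right)} = \sqrt{14589 - 6722} = \sqrt{7867}$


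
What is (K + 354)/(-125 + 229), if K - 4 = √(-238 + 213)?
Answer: 179/52 + 5*I/104 ≈ 3.4423 + 0.048077*I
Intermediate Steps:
K = 4 + 5*I (K = 4 + √(-238 + 213) = 4 + √(-25) = 4 + 5*I ≈ 4.0 + 5.0*I)
(K + 354)/(-125 + 229) = ((4 + 5*I) + 354)/(-125 + 229) = (358 + 5*I)/104 = (358 + 5*I)*(1/104) = 179/52 + 5*I/104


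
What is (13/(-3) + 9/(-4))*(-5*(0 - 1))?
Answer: -395/12 ≈ -32.917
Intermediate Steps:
(13/(-3) + 9/(-4))*(-5*(0 - 1)) = (13*(-⅓) + 9*(-¼))*(-5*(-1)) = (-13/3 - 9/4)*5 = -79/12*5 = -395/12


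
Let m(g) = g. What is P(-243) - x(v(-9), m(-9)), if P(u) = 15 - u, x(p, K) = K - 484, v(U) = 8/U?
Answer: 751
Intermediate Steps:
x(p, K) = -484 + K
P(-243) - x(v(-9), m(-9)) = (15 - 1*(-243)) - (-484 - 9) = (15 + 243) - 1*(-493) = 258 + 493 = 751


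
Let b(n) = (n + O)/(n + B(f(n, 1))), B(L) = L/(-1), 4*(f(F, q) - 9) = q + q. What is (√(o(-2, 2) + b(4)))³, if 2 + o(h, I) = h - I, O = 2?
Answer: -78*I*√858/121 ≈ -18.882*I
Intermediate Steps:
f(F, q) = 9 + q/2 (f(F, q) = 9 + (q + q)/4 = 9 + (2*q)/4 = 9 + q/2)
B(L) = -L (B(L) = L*(-1) = -L)
o(h, I) = -2 + h - I (o(h, I) = -2 + (h - I) = -2 + h - I)
b(n) = (2 + n)/(-19/2 + n) (b(n) = (n + 2)/(n - (9 + (½)*1)) = (2 + n)/(n - (9 + ½)) = (2 + n)/(n - 1*19/2) = (2 + n)/(n - 19/2) = (2 + n)/(-19/2 + n))
(√(o(-2, 2) + b(4)))³ = (√((-2 - 2 - 1*2) + 2*(2 + 4)/(-19 + 2*4)))³ = (√((-2 - 2 - 2) + 2*6/(-19 + 8)))³ = (√(-6 + 2*6/(-11)))³ = (√(-6 + 2*(-1/11)*6))³ = (√(-6 - 12/11))³ = (√(-78/11))³ = (I*√858/11)³ = -78*I*√858/121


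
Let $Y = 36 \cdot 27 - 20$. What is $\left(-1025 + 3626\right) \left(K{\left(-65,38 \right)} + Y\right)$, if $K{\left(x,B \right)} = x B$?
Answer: $-3948318$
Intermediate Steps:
$Y = 952$ ($Y = 972 - 20 = 952$)
$K{\left(x,B \right)} = B x$
$\left(-1025 + 3626\right) \left(K{\left(-65,38 \right)} + Y\right) = \left(-1025 + 3626\right) \left(38 \left(-65\right) + 952\right) = 2601 \left(-2470 + 952\right) = 2601 \left(-1518\right) = -3948318$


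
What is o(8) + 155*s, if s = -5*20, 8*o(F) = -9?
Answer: -124009/8 ≈ -15501.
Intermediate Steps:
o(F) = -9/8 (o(F) = (⅛)*(-9) = -9/8)
s = -100
o(8) + 155*s = -9/8 + 155*(-100) = -9/8 - 15500 = -124009/8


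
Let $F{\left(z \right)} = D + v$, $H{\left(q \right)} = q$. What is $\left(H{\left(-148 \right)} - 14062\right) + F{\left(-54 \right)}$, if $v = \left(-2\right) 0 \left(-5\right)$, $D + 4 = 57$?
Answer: $-14157$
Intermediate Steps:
$D = 53$ ($D = -4 + 57 = 53$)
$v = 0$ ($v = 0 \left(-5\right) = 0$)
$F{\left(z \right)} = 53$ ($F{\left(z \right)} = 53 + 0 = 53$)
$\left(H{\left(-148 \right)} - 14062\right) + F{\left(-54 \right)} = \left(-148 - 14062\right) + 53 = -14210 + 53 = -14157$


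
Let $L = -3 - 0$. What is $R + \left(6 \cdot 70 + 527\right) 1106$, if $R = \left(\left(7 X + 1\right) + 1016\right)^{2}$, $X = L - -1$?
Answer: $2053391$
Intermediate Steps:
$L = -3$ ($L = -3 + 0 = -3$)
$X = -2$ ($X = -3 - -1 = -3 + 1 = -2$)
$R = 1006009$ ($R = \left(\left(7 \left(-2\right) + 1\right) + 1016\right)^{2} = \left(\left(-14 + 1\right) + 1016\right)^{2} = \left(-13 + 1016\right)^{2} = 1003^{2} = 1006009$)
$R + \left(6 \cdot 70 + 527\right) 1106 = 1006009 + \left(6 \cdot 70 + 527\right) 1106 = 1006009 + \left(420 + 527\right) 1106 = 1006009 + 947 \cdot 1106 = 1006009 + 1047382 = 2053391$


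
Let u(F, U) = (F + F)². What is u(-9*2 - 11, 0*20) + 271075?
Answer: 274439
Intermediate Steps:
u(F, U) = 4*F² (u(F, U) = (2*F)² = 4*F²)
u(-9*2 - 11, 0*20) + 271075 = 4*(-9*2 - 11)² + 271075 = 4*(-18 - 11)² + 271075 = 4*(-29)² + 271075 = 4*841 + 271075 = 3364 + 271075 = 274439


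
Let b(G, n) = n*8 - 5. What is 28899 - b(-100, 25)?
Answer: 28704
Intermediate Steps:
b(G, n) = -5 + 8*n (b(G, n) = 8*n - 5 = -5 + 8*n)
28899 - b(-100, 25) = 28899 - (-5 + 8*25) = 28899 - (-5 + 200) = 28899 - 1*195 = 28899 - 195 = 28704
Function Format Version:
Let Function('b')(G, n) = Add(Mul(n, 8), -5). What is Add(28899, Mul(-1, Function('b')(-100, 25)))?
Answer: 28704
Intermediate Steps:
Function('b')(G, n) = Add(-5, Mul(8, n)) (Function('b')(G, n) = Add(Mul(8, n), -5) = Add(-5, Mul(8, n)))
Add(28899, Mul(-1, Function('b')(-100, 25))) = Add(28899, Mul(-1, Add(-5, Mul(8, 25)))) = Add(28899, Mul(-1, Add(-5, 200))) = Add(28899, Mul(-1, 195)) = Add(28899, -195) = 28704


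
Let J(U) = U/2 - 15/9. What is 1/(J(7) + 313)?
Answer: 6/1889 ≈ 0.0031763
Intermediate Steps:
J(U) = -5/3 + U/2 (J(U) = U*(½) - 15*⅑ = U/2 - 5/3 = -5/3 + U/2)
1/(J(7) + 313) = 1/((-5/3 + (½)*7) + 313) = 1/((-5/3 + 7/2) + 313) = 1/(11/6 + 313) = 1/(1889/6) = 6/1889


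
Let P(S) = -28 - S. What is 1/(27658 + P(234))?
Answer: 1/27396 ≈ 3.6502e-5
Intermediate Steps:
1/(27658 + P(234)) = 1/(27658 + (-28 - 1*234)) = 1/(27658 + (-28 - 234)) = 1/(27658 - 262) = 1/27396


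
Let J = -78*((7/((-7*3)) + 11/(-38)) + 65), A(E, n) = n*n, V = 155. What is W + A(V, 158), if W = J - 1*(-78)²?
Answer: 263313/19 ≈ 13859.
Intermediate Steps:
A(E, n) = n²
J = -95407/19 (J = -78*((7/(-21) + 11*(-1/38)) + 65) = -78*((7*(-1/21) - 11/38) + 65) = -78*((-⅓ - 11/38) + 65) = -78*(-71/114 + 65) = -78*7339/114 = -95407/19 ≈ -5021.4)
W = -211003/19 (W = -95407/19 - 1*(-78)² = -95407/19 - 1*6084 = -95407/19 - 6084 = -211003/19 ≈ -11105.)
W + A(V, 158) = -211003/19 + 158² = -211003/19 + 24964 = 263313/19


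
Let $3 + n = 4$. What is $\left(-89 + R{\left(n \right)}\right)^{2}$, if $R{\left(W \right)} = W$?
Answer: $7744$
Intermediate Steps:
$n = 1$ ($n = -3 + 4 = 1$)
$\left(-89 + R{\left(n \right)}\right)^{2} = \left(-89 + 1\right)^{2} = \left(-88\right)^{2} = 7744$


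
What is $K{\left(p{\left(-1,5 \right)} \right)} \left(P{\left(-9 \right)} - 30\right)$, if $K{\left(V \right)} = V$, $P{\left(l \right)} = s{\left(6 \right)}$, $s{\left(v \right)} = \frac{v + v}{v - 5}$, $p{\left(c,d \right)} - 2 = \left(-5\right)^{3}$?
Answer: $2214$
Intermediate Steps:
$p{\left(c,d \right)} = -123$ ($p{\left(c,d \right)} = 2 + \left(-5\right)^{3} = 2 - 125 = -123$)
$s{\left(v \right)} = \frac{2 v}{-5 + v}$
$P{\left(l \right)} = 12$ ($P{\left(l \right)} = 2 \cdot 6 \frac{1}{-5 + 6} = 2 \cdot 6 \cdot 1^{-1} = 2 \cdot 6 \cdot 1 = 12$)
$K{\left(p{\left(-1,5 \right)} \right)} \left(P{\left(-9 \right)} - 30\right) = - 123 \left(12 - 30\right) = \left(-123\right) \left(-18\right) = 2214$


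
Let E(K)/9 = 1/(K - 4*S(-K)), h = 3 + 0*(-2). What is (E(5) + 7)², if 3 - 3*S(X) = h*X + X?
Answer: 262144/5929 ≈ 44.214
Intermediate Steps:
h = 3 (h = 3 + 0 = 3)
S(X) = 1 - 4*X/3 (S(X) = 1 - (3*X + X)/3 = 1 - 4*X/3)
E(K) = 9/(-4 - 13*K/3) (E(K) = 9/(K - 4*(1 - (-4)*K/3)) = 9/(K - 4*(1 + 4*K/3)) = 9/(K + (-4 - 16*K/3)) = 9/(-4 - 13*K/3))
(E(5) + 7)² = (27/(-12 - 13*5) + 7)² = (27/(-12 - 65) + 7)² = (27/(-77) + 7)² = (27*(-1/77) + 7)² = (-27/77 + 7)² = (512/77)² = 262144/5929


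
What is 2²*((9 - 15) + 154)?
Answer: 592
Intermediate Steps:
2²*((9 - 15) + 154) = 4*(-6 + 154) = 4*148 = 592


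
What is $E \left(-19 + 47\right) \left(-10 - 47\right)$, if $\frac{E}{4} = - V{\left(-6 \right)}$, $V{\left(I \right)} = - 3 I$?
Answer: $114912$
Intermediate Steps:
$E = -72$ ($E = 4 \left(- \left(-3\right) \left(-6\right)\right) = 4 \left(\left(-1\right) 18\right) = 4 \left(-18\right) = -72$)
$E \left(-19 + 47\right) \left(-10 - 47\right) = - 72 \left(-19 + 47\right) \left(-10 - 47\right) = - 72 \cdot 28 \left(-57\right) = \left(-72\right) \left(-1596\right) = 114912$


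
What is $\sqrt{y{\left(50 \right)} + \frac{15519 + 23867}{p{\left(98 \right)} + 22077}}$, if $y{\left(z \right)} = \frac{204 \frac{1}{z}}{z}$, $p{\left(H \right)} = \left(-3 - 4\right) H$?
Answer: $\frac{\sqrt{549902522681}}{534775} \approx 1.3867$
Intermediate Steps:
$p{\left(H \right)} = - 7 H$
$y{\left(z \right)} = \frac{204}{z^{2}}$
$\sqrt{y{\left(50 \right)} + \frac{15519 + 23867}{p{\left(98 \right)} + 22077}} = \sqrt{\frac{204}{2500} + \frac{15519 + 23867}{\left(-7\right) 98 + 22077}} = \sqrt{204 \cdot \frac{1}{2500} + \frac{39386}{-686 + 22077}} = \sqrt{\frac{51}{625} + \frac{39386}{21391}} = \sqrt{\frac{25707191}{13369375}} = \frac{\sqrt{549902522681}}{534775}$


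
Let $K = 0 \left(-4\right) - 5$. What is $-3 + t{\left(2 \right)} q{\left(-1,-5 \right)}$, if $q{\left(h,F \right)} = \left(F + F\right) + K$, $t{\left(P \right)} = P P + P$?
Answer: $-93$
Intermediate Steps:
$t{\left(P \right)} = P + P^{2}$ ($t{\left(P \right)} = P^{2} + P = P + P^{2}$)
$K = -5$ ($K = 0 - 5 = -5$)
$q{\left(h,F \right)} = -5 + 2 F$ ($q{\left(h,F \right)} = \left(F + F\right) - 5 = 2 F - 5 = -5 + 2 F$)
$-3 + t{\left(2 \right)} q{\left(-1,-5 \right)} = -3 + 2 \left(1 + 2\right) \left(-5 + 2 \left(-5\right)\right) = -3 + 2 \cdot 3 \left(-5 - 10\right) = -3 + 6 \left(-15\right) = -3 - 90 = -93$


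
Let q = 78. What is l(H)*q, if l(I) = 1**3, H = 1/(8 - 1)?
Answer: 78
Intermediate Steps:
H = 1/7 ≈ 0.14286
l(I) = 1
l(H)*q = 1*78 = 78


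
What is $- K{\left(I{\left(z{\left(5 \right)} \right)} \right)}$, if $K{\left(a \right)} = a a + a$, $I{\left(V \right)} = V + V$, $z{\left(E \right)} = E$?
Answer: $-110$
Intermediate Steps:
$I{\left(V \right)} = 2 V$
$K{\left(a \right)} = a + a^{2}$ ($K{\left(a \right)} = a^{2} + a = a + a^{2}$)
$- K{\left(I{\left(z{\left(5 \right)} \right)} \right)} = - 2 \cdot 5 \left(1 + 2 \cdot 5\right) = - 10 \left(1 + 10\right) = - 10 \cdot 11 = \left(-1\right) 110 = -110$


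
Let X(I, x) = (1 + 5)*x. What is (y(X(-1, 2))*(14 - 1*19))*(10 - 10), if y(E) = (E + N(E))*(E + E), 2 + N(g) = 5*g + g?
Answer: 0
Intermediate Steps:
X(I, x) = 6*x
N(g) = -2 + 6*g (N(g) = -2 + (5*g + g) = -2 + 6*g)
y(E) = 2*E*(-2 + 7*E) (y(E) = (E + (-2 + 6*E))*(E + E) = (-2 + 7*E)*(2*E) = 2*E*(-2 + 7*E))
(y(X(-1, 2))*(14 - 1*19))*(10 - 10) = ((2*(6*2)*(-2 + 7*(6*2)))*(14 - 1*19))*(10 - 10) = ((2*12*(-2 + 7*12))*(14 - 19))*0 = ((2*12*(-2 + 84))*(-5))*0 = ((2*12*82)*(-5))*0 = (1968*(-5))*0 = -9840*0 = 0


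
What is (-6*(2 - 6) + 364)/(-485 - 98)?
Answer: -388/583 ≈ -0.66552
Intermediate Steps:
(-6*(2 - 6) + 364)/(-485 - 98) = (-6*(-4) + 364)/(-583) = (24 + 364)*(-1/583) = 388*(-1/583) = -388/583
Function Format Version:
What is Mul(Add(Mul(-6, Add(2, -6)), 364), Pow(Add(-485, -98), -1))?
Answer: Rational(-388, 583) ≈ -0.66552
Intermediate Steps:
Mul(Add(Mul(-6, Add(2, -6)), 364), Pow(Add(-485, -98), -1)) = Mul(Add(Mul(-6, -4), 364), Pow(-583, -1)) = Mul(Add(24, 364), Rational(-1, 583)) = Mul(388, Rational(-1, 583)) = Rational(-388, 583)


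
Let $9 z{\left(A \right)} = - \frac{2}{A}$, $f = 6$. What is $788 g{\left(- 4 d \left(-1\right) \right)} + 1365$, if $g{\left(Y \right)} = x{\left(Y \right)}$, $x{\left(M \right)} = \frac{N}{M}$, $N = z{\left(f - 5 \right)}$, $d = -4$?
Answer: $\frac{24767}{18} \approx 1375.9$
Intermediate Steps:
$z{\left(A \right)} = - \frac{2}{9 A}$ ($z{\left(A \right)} = \frac{\left(-2\right) \frac{1}{A}}{9} = - \frac{2}{9 A}$)
$N = - \frac{2}{9}$ ($N = - \frac{2}{9 \left(6 - 5\right)} = - \frac{2}{9 \cdot 1} = \left(- \frac{2}{9}\right) 1 = - \frac{2}{9} \approx -0.22222$)
$x{\left(M \right)} = - \frac{2}{9 M}$
$g{\left(Y \right)} = - \frac{2}{9 Y}$
$788 g{\left(- 4 d \left(-1\right) \right)} + 1365 = 788 \left(- \frac{2}{9 \left(-4\right) \left(-4\right) \left(-1\right)}\right) + 1365 = 788 \left(- \frac{2}{9 \cdot 16 \left(-1\right)}\right) + 1365 = 788 \left(- \frac{2}{9 \left(-16\right)}\right) + 1365 = 788 \left(\left(- \frac{2}{9}\right) \left(- \frac{1}{16}\right)\right) + 1365 = 788 \cdot \frac{1}{72} + 1365 = \frac{197}{18} + 1365 = \frac{24767}{18}$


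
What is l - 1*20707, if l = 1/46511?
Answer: -963103276/46511 ≈ -20707.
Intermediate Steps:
l = 1/46511 ≈ 2.1500e-5
l - 1*20707 = 1/46511 - 1*20707 = 1/46511 - 20707 = -963103276/46511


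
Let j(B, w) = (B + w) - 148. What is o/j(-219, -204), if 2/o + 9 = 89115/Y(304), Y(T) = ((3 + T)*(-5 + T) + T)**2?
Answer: 2827285803/7264702390031 ≈ 0.00038918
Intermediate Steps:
Y(T) = (T + (-5 + T)*(3 + T))**2 (Y(T) = ((-5 + T)*(3 + T) + T)**2 = (T + (-5 + T)*(3 + T))**2)
j(B, w) = -148 + B + w
o = -2827285803/12722771261 (o = 2/(-9 + 89115/((15 + 304 - 1*304**2)**2)) = 2/(-9 + 89115/((15 + 304 - 1*92416)**2)) = 2/(-9 + 89115/((15 + 304 - 92416)**2)) = 2/(-9 + 89115/((-92097)**2)) = 2/(-9 + 89115/8481857409) = 2/(-9 + 89115*(1/8481857409)) = 2/(-9 + 29705/2827285803) = 2/(-25445542522/2827285803) = 2*(-2827285803/25445542522) = -2827285803/12722771261 ≈ -0.22222)
o/j(-219, -204) = -2827285803/(12722771261*(-148 - 219 - 204)) = -2827285803/12722771261/(-571) = -2827285803/12722771261*(-1/571) = 2827285803/7264702390031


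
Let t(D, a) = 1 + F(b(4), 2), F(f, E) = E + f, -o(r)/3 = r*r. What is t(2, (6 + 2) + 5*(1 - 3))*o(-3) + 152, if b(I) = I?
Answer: -37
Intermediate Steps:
o(r) = -3*r² (o(r) = -3*r*r = -3*r²)
t(D, a) = 7 (t(D, a) = 1 + (2 + 4) = 1 + 6 = 7)
t(2, (6 + 2) + 5*(1 - 3))*o(-3) + 152 = 7*(-3*(-3)²) + 152 = 7*(-3*9) + 152 = 7*(-27) + 152 = -189 + 152 = -37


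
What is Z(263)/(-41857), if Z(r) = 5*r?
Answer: -1315/41857 ≈ -0.031416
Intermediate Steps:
Z(263)/(-41857) = (5*263)/(-41857) = 1315*(-1/41857) = -1315/41857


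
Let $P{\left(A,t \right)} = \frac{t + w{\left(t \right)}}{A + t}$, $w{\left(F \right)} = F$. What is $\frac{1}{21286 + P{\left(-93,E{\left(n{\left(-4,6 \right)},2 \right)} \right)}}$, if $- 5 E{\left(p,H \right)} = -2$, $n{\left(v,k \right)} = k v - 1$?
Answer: $\frac{463}{9855414} \approx 4.6979 \cdot 10^{-5}$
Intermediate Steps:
$n{\left(v,k \right)} = -1 + k v$
$E{\left(p,H \right)} = \frac{2}{5}$ ($E{\left(p,H \right)} = \left(- \frac{1}{5}\right) \left(-2\right) = \frac{2}{5}$)
$P{\left(A,t \right)} = \frac{2 t}{A + t}$ ($P{\left(A,t \right)} = \frac{t + t}{A + t} = \frac{2 t}{A + t}$)
$\frac{1}{21286 + P{\left(-93,E{\left(n{\left(-4,6 \right)},2 \right)} \right)}} = \frac{1}{21286 + 2 \cdot \frac{2}{5} \frac{1}{-93 + \frac{2}{5}}} = \frac{1}{21286 + 2 \cdot \frac{2}{5} \frac{1}{- \frac{463}{5}}} = \frac{1}{21286 + 2 \cdot \frac{2}{5} \left(- \frac{5}{463}\right)} = \frac{1}{21286 - \frac{4}{463}} = \frac{1}{\frac{9855414}{463}} = \frac{463}{9855414}$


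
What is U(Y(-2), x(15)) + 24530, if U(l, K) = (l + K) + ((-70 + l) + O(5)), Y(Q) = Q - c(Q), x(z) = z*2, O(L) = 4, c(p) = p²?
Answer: 24482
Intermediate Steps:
x(z) = 2*z
Y(Q) = Q - Q²
U(l, K) = -66 + K + 2*l (U(l, K) = (l + K) + ((-70 + l) + 4) = (K + l) + (-66 + l) = -66 + K + 2*l)
U(Y(-2), x(15)) + 24530 = (-66 + 2*15 + 2*(-2*(1 - 1*(-2)))) + 24530 = (-66 + 30 + 2*(-2*(1 + 2))) + 24530 = (-66 + 30 + 2*(-2*3)) + 24530 = (-66 + 30 + 2*(-6)) + 24530 = (-66 + 30 - 12) + 24530 = -48 + 24530 = 24482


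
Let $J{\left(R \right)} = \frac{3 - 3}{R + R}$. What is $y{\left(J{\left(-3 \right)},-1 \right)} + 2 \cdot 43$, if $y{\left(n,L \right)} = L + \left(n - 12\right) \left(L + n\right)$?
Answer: $97$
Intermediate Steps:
$J{\left(R \right)} = 0$ ($J{\left(R \right)} = \frac{0}{2 R} = 0 \frac{1}{2 R} = 0$)
$y{\left(n,L \right)} = L + \left(-12 + n\right) \left(L + n\right)$
$y{\left(J{\left(-3 \right)},-1 \right)} + 2 \cdot 43 = \left(0^{2} - 0 - -11 - 0\right) + 2 \cdot 43 = \left(0 + 0 + 11 + 0\right) + 86 = 11 + 86 = 97$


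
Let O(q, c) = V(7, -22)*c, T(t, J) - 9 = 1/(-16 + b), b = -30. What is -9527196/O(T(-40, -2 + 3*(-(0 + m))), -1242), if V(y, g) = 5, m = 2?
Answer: 1587866/1035 ≈ 1534.2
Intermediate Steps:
T(t, J) = 413/46 (T(t, J) = 9 + 1/(-16 - 30) = 9 + 1/(-46) = 9 - 1/46 = 413/46)
O(q, c) = 5*c
-9527196/O(T(-40, -2 + 3*(-(0 + m))), -1242) = -9527196/(5*(-1242)) = -9527196/(-6210) = -9527196*(-1/6210) = 1587866/1035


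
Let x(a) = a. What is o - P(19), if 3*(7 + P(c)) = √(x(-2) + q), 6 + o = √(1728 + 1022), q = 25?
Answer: 1 + 5*√110 - √23/3 ≈ 51.842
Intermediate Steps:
o = -6 + 5*√110 (o = -6 + √(1728 + 1022) = -6 + √2750 = -6 + 5*√110 ≈ 46.440)
P(c) = -7 + √23/3 (P(c) = -7 + √(-2 + 25)/3 = -7 + √23/3)
o - P(19) = (-6 + 5*√110) - (-7 + √23/3) = (-6 + 5*√110) + (7 - √23/3) = 1 + 5*√110 - √23/3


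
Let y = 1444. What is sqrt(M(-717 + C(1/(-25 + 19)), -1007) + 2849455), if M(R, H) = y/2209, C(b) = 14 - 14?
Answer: sqrt(6294447539)/47 ≈ 1688.0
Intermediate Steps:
C(b) = 0
M(R, H) = 1444/2209
sqrt(M(-717 + C(1/(-25 + 19)), -1007) + 2849455) = sqrt(1444/2209 + 2849455) = sqrt(6294447539/2209) = sqrt(6294447539)/47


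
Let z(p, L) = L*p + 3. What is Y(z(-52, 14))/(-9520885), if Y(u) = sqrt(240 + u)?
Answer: -I*sqrt(485)/9520885 ≈ -2.3131e-6*I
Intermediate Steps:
z(p, L) = 3 + L*p
Y(z(-52, 14))/(-9520885) = sqrt(240 + (3 + 14*(-52)))/(-9520885) = sqrt(240 + (3 - 728))*(-1/9520885) = sqrt(240 - 725)*(-1/9520885) = sqrt(-485)*(-1/9520885) = (I*sqrt(485))*(-1/9520885) = -I*sqrt(485)/9520885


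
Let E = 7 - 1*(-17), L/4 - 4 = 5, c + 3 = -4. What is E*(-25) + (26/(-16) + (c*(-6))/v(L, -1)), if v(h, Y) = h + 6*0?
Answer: -14411/24 ≈ -600.46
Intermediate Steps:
c = -7 (c = -3 - 4 = -7)
L = 36 (L = 16 + 4*5 = 16 + 20 = 36)
E = 24 (E = 7 + 17 = 24)
v(h, Y) = h (v(h, Y) = h + 0 = h)
E*(-25) + (26/(-16) + (c*(-6))/v(L, -1)) = 24*(-25) + (26/(-16) - 7*(-6)/36) = -600 + (26*(-1/16) + 42*(1/36)) = -600 + (-13/8 + 7/6) = -600 - 11/24 = -14411/24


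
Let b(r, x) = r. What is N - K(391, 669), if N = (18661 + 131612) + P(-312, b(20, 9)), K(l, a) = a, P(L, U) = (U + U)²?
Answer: 151204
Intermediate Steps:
P(L, U) = 4*U² (P(L, U) = (2*U)² = 4*U²)
N = 151873 (N = (18661 + 131612) + 4*20² = 150273 + 4*400 = 150273 + 1600 = 151873)
N - K(391, 669) = 151873 - 1*669 = 151873 - 669 = 151204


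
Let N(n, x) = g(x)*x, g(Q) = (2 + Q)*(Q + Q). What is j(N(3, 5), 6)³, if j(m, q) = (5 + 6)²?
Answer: 1771561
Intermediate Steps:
g(Q) = 2*Q*(2 + Q) (g(Q) = (2 + Q)*(2*Q) = 2*Q*(2 + Q))
N(n, x) = 2*x²*(2 + x) (N(n, x) = (2*x*(2 + x))*x = 2*x²*(2 + x))
j(m, q) = 121 (j(m, q) = 11² = 121)
j(N(3, 5), 6)³ = 121³ = 1771561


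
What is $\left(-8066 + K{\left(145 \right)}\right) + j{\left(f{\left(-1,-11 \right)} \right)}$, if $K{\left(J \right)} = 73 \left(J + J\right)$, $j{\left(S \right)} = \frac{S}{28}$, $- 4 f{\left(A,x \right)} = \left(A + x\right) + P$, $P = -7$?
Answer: $\frac{1467667}{112} \approx 13104.0$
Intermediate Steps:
$f{\left(A,x \right)} = \frac{7}{4} - \frac{A}{4} - \frac{x}{4}$ ($f{\left(A,x \right)} = - \frac{\left(A + x\right) - 7}{4} = - \frac{-7 + A + x}{4} = \frac{7}{4} - \frac{A}{4} - \frac{x}{4}$)
$j{\left(S \right)} = \frac{S}{28}$ ($j{\left(S \right)} = S \frac{1}{28} = \frac{S}{28}$)
$K{\left(J \right)} = 146 J$ ($K{\left(J \right)} = 73 \cdot 2 J = 146 J$)
$\left(-8066 + K{\left(145 \right)}\right) + j{\left(f{\left(-1,-11 \right)} \right)} = \left(-8066 + 146 \cdot 145\right) + \frac{\frac{7}{4} - - \frac{1}{4} - - \frac{11}{4}}{28} = \left(-8066 + 21170\right) + \frac{\frac{7}{4} + \frac{1}{4} + \frac{11}{4}}{28} = 13104 + \frac{1}{28} \cdot \frac{19}{4} = 13104 + \frac{19}{112} = \frac{1467667}{112}$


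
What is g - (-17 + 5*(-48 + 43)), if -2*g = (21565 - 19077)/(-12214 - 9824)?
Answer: 463420/11019 ≈ 42.056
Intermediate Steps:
g = 622/11019 (g = -(21565 - 19077)/(2*(-12214 - 9824)) = -1244/(-22038) = -1244*(-1)/22038 = -½*(-1244/11019) = 622/11019 ≈ 0.056448)
g - (-17 + 5*(-48 + 43)) = 622/11019 - (-17 + 5*(-48 + 43)) = 622/11019 - (-17 + 5*(-5)) = 622/11019 - (-17 - 25) = 622/11019 - 1*(-42) = 622/11019 + 42 = 463420/11019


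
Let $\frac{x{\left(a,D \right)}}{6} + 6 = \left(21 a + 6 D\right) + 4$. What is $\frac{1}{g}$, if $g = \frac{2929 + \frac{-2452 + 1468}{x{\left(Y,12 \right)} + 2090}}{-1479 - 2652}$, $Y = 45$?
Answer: $- \frac{496935}{352327} \approx -1.4104$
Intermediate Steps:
$x{\left(a,D \right)} = -12 + 36 D + 126 a$ ($x{\left(a,D \right)} = -36 + 6 \left(\left(21 a + 6 D\right) + 4\right) = -36 + 6 \left(\left(6 D + 21 a\right) + 4\right) = -36 + 6 \left(4 + 6 D + 21 a\right) = -36 + \left(24 + 36 D + 126 a\right) = -12 + 36 D + 126 a$)
$g = - \frac{352327}{496935}$ ($g = \frac{2929 + \frac{-2452 + 1468}{\left(-12 + 36 \cdot 12 + 126 \cdot 45\right) + 2090}}{-1479 - 2652} = \frac{2929 - \frac{984}{\left(-12 + 432 + 5670\right) + 2090}}{-4131} = \left(2929 - \frac{984}{6090 + 2090}\right) \left(- \frac{1}{4131}\right) = \left(2929 - \frac{984}{8180}\right) \left(- \frac{1}{4131}\right) = \left(2929 - \frac{246}{2045}\right) \left(- \frac{1}{4131}\right) = \frac{5989559}{2045} \left(- \frac{1}{4131}\right) = - \frac{352327}{496935} \approx -0.709$)
$\frac{1}{g} = \frac{1}{- \frac{352327}{496935}} = - \frac{496935}{352327}$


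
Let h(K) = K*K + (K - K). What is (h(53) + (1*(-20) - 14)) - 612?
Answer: 2163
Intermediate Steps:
h(K) = K² (h(K) = K² + 0 = K²)
(h(53) + (1*(-20) - 14)) - 612 = (53² + (1*(-20) - 14)) - 612 = (2809 + (-20 - 14)) - 612 = (2809 - 34) - 612 = 2775 - 612 = 2163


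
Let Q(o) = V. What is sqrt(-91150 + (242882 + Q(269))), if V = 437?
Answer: sqrt(152169) ≈ 390.09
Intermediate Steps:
Q(o) = 437
sqrt(-91150 + (242882 + Q(269))) = sqrt(-91150 + (242882 + 437)) = sqrt(-91150 + 243319) = sqrt(152169)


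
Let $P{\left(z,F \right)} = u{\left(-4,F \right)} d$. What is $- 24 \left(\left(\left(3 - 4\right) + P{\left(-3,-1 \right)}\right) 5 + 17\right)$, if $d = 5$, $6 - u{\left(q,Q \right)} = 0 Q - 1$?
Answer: $-4488$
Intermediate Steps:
$u{\left(q,Q \right)} = 7$ ($u{\left(q,Q \right)} = 6 - \left(0 Q - 1\right) = 6 - \left(0 - 1\right) = 6 - -1 = 6 + 1 = 7$)
$P{\left(z,F \right)} = 35$ ($P{\left(z,F \right)} = 7 \cdot 5 = 35$)
$- 24 \left(\left(\left(3 - 4\right) + P{\left(-3,-1 \right)}\right) 5 + 17\right) = - 24 \left(\left(\left(3 - 4\right) + 35\right) 5 + 17\right) = - 24 \left(\left(-1 + 35\right) 5 + 17\right) = - 24 \left(34 \cdot 5 + 17\right) = - 24 \left(170 + 17\right) = \left(-24\right) 187 = -4488$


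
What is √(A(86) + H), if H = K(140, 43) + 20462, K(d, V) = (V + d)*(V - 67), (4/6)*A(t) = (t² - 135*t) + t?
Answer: √9878 ≈ 99.388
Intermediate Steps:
A(t) = -201*t + 3*t²/2 (A(t) = 3*((t² - 135*t) + t)/2 = 3*(t² - 134*t)/2 = -201*t + 3*t²/2)
K(d, V) = (-67 + V)*(V + d) (K(d, V) = (V + d)*(-67 + V) = (-67 + V)*(V + d))
H = 16070 (H = (43² - 67*43 - 67*140 + 43*140) + 20462 = (1849 - 2881 - 9380 + 6020) + 20462 = -4392 + 20462 = 16070)
√(A(86) + H) = √((3/2)*86*(-134 + 86) + 16070) = √((3/2)*86*(-48) + 16070) = √(-6192 + 16070) = √9878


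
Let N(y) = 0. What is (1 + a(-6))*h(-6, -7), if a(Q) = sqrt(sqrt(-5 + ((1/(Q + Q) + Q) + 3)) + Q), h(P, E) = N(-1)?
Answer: 0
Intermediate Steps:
h(P, E) = 0
a(Q) = sqrt(Q + sqrt(-2 + Q + 1/(2*Q))) (a(Q) = sqrt(sqrt(-5 + ((1/(2*Q) + Q) + 3)) + Q) = sqrt(sqrt(-5 + ((Q + 1/(2*Q)) + 3)) + Q) = sqrt(sqrt(-5 + (3 + Q + 1/(2*Q))) + Q) = sqrt(sqrt(-2 + Q + 1/(2*Q)) + Q) = sqrt(Q + sqrt(-2 + Q + 1/(2*Q))))
(1 + a(-6))*h(-6, -7) = (1 + sqrt(4*(-6) + 2*sqrt(2)*sqrt(-4 + 1/(-6) + 2*(-6)))/2)*0 = (1 + sqrt(-24 + 2*sqrt(2)*sqrt(-4 - 1/6 - 12))/2)*0 = (1 + sqrt(-24 + 2*sqrt(2)*sqrt(-97/6))/2)*0 = (1 + sqrt(-24 + 2*sqrt(2)*(I*sqrt(582)/6))/2)*0 = (1 + sqrt(-24 + 2*I*sqrt(291)/3)/2)*0 = 0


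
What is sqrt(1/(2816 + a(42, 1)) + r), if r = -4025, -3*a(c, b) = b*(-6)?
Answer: I*sqrt(31963021282)/2818 ≈ 63.443*I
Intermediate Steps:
a(c, b) = 2*b (a(c, b) = -b*(-6)/3 = -(-2)*b = 2*b)
sqrt(1/(2816 + a(42, 1)) + r) = sqrt(1/(2816 + 2*1) - 4025) = sqrt(1/(2816 + 2) - 4025) = sqrt(1/2818 - 4025) = sqrt(-11342449/2818) = I*sqrt(31963021282)/2818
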